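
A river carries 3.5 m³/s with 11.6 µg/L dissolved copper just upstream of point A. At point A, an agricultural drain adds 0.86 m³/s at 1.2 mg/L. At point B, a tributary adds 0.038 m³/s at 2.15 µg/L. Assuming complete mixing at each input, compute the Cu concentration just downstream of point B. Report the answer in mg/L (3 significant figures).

11.6 µg/L = 0.0116 mg/L.
After input A: C = (3.5·0.0116 + 0.86·1.2) / 4.36 = 0.246 mg/L.
2.15 µg/L = 0.00215 mg/L.
After input B: C = (4.36·0.246 + 0.038·0.00215) / 4.398 = 0.2439 mg/L.

0.244 mg/L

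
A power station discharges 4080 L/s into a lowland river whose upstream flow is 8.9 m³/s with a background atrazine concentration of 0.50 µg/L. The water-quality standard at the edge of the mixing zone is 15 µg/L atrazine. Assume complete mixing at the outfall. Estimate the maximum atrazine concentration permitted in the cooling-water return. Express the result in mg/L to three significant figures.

0.0466 mg/L

4080 L/s = 4.08 m³/s.
0.50 µg/L = 0.0005 mg/L.
15 µg/L = 0.015 mg/L.
Mass balance: 0.015·12.98 = 4.08·Cₑ + 8.9·0.0005.
Cₑ = (0.1947 − 0.00445) / 4.08 = 0.04663 mg/L.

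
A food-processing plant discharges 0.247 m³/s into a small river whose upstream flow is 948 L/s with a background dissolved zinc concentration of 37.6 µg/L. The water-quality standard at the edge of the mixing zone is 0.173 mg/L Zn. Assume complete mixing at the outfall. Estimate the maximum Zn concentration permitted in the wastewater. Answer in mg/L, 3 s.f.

0.693 mg/L

948 L/s = 0.948 m³/s.
37.6 µg/L = 0.0376 mg/L.
Mass balance: 0.173·1.195 = 0.247·Cₑ + 0.948·0.0376.
Cₑ = (0.2067 − 0.03564) / 0.247 = 0.6927 mg/L.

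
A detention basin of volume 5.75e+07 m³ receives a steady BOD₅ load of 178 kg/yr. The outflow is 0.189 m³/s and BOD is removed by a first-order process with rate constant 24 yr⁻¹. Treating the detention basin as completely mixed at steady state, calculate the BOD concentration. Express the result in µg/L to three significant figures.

0.128 µg/L

Outflow Q = 0.189 m³/s × 3.156e+07 s/yr = 5.964e+06 m³/yr.
Steady-state CSTR mass balance: W = Q·C + k·V·C, so C = W/(Q + kV).
Q + kV = 5.964e+06 + 24·5.75e+07 = 1.386e+09 m³/yr.
C = 178/1.386e+09 = 1.284e-07 kg/m³ = 0.0001284 mg/L = 0.1284 µg/L.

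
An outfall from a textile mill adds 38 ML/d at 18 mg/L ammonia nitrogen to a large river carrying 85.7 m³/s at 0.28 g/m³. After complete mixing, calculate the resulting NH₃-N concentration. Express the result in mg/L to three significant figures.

38 ML/d = 0.4398 m³/s.
Flow-weighted mixing gives C = (0.4398·18 + 85.7·0.28) / (0.4398 + 85.7) = 31.91/86.14 = 0.3705 mg/L.

0.370 mg/L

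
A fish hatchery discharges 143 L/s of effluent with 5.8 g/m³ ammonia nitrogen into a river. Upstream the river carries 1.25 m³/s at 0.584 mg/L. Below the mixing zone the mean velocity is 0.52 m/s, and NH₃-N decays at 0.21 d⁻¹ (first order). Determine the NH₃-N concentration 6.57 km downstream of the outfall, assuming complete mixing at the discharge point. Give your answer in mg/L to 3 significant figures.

1.09 mg/L

143 L/s = 0.143 m³/s.
After complete mixing, C₀ = (0.143·5.8 + 1.25·0.584) / 1.393 = 1.119 mg/L.
Travel time t = 6570 m / 0.52 m/s = 1.263e+04 s = 0.1462 d.
C = 1.119·exp(−0.21·0.1462) = 1.119·0.9698 = 1.086 mg/L.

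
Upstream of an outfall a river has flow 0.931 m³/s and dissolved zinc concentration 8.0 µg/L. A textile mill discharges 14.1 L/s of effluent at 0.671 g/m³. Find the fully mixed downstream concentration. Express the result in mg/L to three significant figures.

0.0179 mg/L

14.1 L/s = 0.0141 m³/s.
8.0 µg/L = 0.008 mg/L.
Conservation of mass across the mixing zone: C = (0.0141·0.671 + 0.931·0.008) / (0.0141 + 0.931) = 0.01691/0.9451 = 0.01789 mg/L.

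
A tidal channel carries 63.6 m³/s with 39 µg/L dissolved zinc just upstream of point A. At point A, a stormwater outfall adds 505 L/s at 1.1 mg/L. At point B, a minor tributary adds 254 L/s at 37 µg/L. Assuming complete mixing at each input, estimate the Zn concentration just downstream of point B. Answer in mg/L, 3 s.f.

0.0473 mg/L

39 µg/L = 0.039 mg/L.
505 L/s = 0.505 m³/s.
After input A: C = (63.6·0.039 + 0.505·1.1) / 64.11 = 0.04736 mg/L.
254 L/s = 0.254 m³/s.
37 µg/L = 0.037 mg/L.
After input B: C = (64.11·0.04736 + 0.254·0.037) / 64.36 = 0.04732 mg/L.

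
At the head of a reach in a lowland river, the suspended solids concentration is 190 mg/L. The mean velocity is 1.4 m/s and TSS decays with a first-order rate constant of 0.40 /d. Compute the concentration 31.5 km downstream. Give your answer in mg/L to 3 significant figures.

171 mg/L

Travel time t = 31.5 km / 1.4 m/s = 3.15e+04/1.4 = 2.25e+04 s = 0.2604 d.
First-order decay: C = 190·exp(−0.40·0.2604) = 190·0.9011 = 171.2 mg/L.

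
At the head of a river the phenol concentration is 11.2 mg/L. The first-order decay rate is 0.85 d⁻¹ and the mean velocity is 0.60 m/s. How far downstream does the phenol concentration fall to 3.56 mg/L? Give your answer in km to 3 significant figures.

From C = C₀·e^(−kt), t = ln(C₀/C)/k = ln(11.2/3.56)/0.85 = 1.146/0.85 = 1.348 d.
Distance = v·t = 0.60 m/s × 1.165e+05 s = 6.99e+04 m = 69.9 km.

69.9 km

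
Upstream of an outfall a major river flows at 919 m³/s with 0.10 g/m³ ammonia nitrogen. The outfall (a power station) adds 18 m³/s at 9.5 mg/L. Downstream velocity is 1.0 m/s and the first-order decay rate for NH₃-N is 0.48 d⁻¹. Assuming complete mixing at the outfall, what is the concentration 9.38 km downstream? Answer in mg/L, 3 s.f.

After complete mixing, C₀ = (18·9.5 + 919·0.1) / 937 = 0.2806 mg/L.
Travel time t = 9380 m / 1.0 m/s = 9380 s = 0.1086 d.
C = 0.2806·exp(−0.48·0.1086) = 0.2806·0.9492 = 0.2663 mg/L.

0.266 mg/L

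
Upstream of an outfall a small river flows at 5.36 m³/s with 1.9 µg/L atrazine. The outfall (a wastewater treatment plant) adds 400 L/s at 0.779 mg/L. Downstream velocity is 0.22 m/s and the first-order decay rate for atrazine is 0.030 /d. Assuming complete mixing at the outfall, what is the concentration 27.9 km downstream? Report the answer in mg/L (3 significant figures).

0.0535 mg/L

400 L/s = 0.4 m³/s.
1.9 µg/L = 0.0019 mg/L.
After complete mixing, C₀ = (0.4·0.779 + 5.36·0.0019) / 5.76 = 0.05587 mg/L.
Travel time t = 2.79e+04 m / 0.22 m/s = 1.268e+05 s = 1.468 d.
C = 0.05587·exp(−0.030·1.468) = 0.05587·0.9569 = 0.05346 mg/L.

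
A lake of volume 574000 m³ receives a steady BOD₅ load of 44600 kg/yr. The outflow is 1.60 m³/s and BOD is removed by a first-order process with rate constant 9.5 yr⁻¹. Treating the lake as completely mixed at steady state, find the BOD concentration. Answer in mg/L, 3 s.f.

0.797 mg/L

Outflow Q = 1.60 m³/s × 3.156e+07 s/yr = 5.049e+07 m³/yr.
Steady-state CSTR mass balance: W = Q·C + k·V·C, so C = W/(Q + kV).
Q + kV = 5.049e+07 + 9.5·574000 = 5.595e+07 m³/yr.
C = 44600/5.595e+07 = 0.0007972 kg/m³ = 0.7972 mg/L.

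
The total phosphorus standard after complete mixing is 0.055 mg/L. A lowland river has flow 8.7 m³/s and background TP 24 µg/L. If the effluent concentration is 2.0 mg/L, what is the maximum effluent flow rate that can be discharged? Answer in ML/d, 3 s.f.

12.0 ML/d

24 µg/L = 0.024 mg/L.
Mass balance at complete mixing: C_std·(Q_w + Q_r) = Q_w·C_e + Q_r·C_b.
Rearranging, Q_w = Q_r·(C_std − C_b)/(C_e − C_std) = 8.7·(0.055 − 0.024) / (2 − 0.055) = 0.1387 m³/s.
= 11.98 ML/d.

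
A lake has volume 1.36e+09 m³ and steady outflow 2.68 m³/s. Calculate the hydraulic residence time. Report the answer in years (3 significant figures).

16.1 yr

Q = 2.68 m³/s × 3.156e+07 s/yr = 8.457e+07 m³/yr.
Hydraulic residence time τ = V/Q = 1.36e+09/8.457e+07 = 16.08 yr.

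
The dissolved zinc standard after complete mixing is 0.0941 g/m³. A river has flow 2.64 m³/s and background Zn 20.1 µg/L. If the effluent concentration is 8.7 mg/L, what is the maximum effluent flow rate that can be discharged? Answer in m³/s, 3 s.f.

20.1 µg/L = 0.0201 mg/L.
Mass balance at complete mixing: C_std·(Q_w + Q_r) = Q_w·C_e + Q_r·C_b.
Rearranging, Q_w = Q_r·(C_std − C_b)/(C_e − C_std) = 2.64·(0.0941 − 0.0201) / (8.7 − 0.0941) = 0.0227 m³/s.

0.0227 m³/s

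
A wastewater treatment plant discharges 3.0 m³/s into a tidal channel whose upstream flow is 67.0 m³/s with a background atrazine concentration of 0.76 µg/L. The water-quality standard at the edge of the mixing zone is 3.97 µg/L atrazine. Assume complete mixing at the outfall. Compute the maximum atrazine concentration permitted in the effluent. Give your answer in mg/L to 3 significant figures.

0.0757 mg/L

0.76 µg/L = 0.00076 mg/L.
3.97 µg/L = 0.00397 mg/L.
Mass balance: 0.00397·70 = 3·Cₑ + 67·0.00076.
Cₑ = (0.2779 − 0.05092) / 3 = 0.07566 mg/L.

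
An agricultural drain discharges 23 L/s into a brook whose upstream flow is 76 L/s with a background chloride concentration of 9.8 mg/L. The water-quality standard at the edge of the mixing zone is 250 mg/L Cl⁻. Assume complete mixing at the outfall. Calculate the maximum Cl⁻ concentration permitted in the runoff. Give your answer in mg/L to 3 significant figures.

23 L/s = 0.023 m³/s.
76 L/s = 0.076 m³/s.
Mass balance: 250·0.099 = 0.023·Cₑ + 0.076·9.8.
Cₑ = (24.75 − 0.7448) / 0.023 = 1044 mg/L.

1040 mg/L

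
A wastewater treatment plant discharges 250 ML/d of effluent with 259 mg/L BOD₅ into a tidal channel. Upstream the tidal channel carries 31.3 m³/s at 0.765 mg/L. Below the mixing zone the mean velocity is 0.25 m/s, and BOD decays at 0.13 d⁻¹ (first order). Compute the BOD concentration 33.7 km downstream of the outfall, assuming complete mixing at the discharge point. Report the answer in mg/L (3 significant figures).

18.5 mg/L

250 ML/d = 2.894 m³/s.
After complete mixing, C₀ = (2.894·259 + 31.3·0.765) / 34.19 = 22.62 mg/L.
Travel time t = 3.37e+04 m / 0.25 m/s = 1.348e+05 s = 1.56 d.
C = 22.62·exp(−0.13·1.56) = 22.62·0.8164 = 18.47 mg/L.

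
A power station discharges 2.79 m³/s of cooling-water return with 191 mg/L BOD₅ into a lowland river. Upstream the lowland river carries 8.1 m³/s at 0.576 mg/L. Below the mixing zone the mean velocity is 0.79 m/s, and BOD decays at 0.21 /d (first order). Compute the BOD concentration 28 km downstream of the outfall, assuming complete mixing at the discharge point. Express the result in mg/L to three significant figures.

After complete mixing, C₀ = (2.79·191 + 8.1·0.576) / 10.89 = 49.36 mg/L.
Travel time t = 2.8e+04 m / 0.79 m/s = 3.544e+04 s = 0.4102 d.
C = 49.36·exp(−0.21·0.4102) = 49.36·0.9175 = 45.29 mg/L.

45.3 mg/L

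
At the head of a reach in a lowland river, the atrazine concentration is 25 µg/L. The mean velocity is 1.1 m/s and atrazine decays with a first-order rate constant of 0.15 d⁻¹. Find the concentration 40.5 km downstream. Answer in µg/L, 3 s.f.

Travel time t = 40.5 km / 1.1 m/s = 4.05e+04/1.1 = 3.682e+04 s = 0.4261 d.
First-order decay: C = 25·exp(−0.15·0.4261) = 25·0.9381 = 23.45 µg/L.

23.5 µg/L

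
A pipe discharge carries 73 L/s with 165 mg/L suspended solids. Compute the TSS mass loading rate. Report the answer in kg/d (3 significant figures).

1040 kg/d

73 L/s = 0.073 m³/s.
Mass flux = Q·C = 0.073 m³/s × 165 g/m³ = 12.04 g/s.
= 12.04 g/s × 86.4 = 1041 kg/d.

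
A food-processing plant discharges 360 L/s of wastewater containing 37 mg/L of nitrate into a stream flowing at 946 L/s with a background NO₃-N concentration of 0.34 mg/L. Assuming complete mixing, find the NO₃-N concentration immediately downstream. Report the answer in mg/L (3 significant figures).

360 L/s = 0.36 m³/s.
946 L/s = 0.946 m³/s.
By mass balance at complete mixing, C = (0.36·37 + 0.946·0.34) / (0.36 + 0.946) = 13.64/1.306 = 10.45 mg/L.

10.4 mg/L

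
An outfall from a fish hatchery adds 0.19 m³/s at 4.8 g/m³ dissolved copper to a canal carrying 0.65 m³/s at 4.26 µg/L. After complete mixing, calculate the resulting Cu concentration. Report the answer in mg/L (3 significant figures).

4.26 µg/L = 0.00426 mg/L.
Flow-weighted mixing gives C = (0.19·4.8 + 0.65·0.00426) / (0.19 + 0.65) = 0.9148/0.84 = 1.089 mg/L.

1.09 mg/L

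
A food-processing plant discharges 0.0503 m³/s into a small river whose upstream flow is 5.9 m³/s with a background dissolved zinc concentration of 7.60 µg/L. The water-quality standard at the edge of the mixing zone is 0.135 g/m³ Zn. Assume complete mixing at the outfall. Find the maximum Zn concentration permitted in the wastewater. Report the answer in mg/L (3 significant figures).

15.1 mg/L

7.60 µg/L = 0.0076 mg/L.
Mass balance: 0.135·5.95 = 0.0503·Cₑ + 5.9·0.0076.
Cₑ = (0.8033 − 0.04484) / 0.0503 = 15.08 mg/L.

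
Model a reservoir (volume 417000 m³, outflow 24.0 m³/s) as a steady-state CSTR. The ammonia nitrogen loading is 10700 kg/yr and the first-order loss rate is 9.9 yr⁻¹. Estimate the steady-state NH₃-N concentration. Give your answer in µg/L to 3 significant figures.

14.1 µg/L

Outflow Q = 24.0 m³/s × 3.156e+07 s/yr = 7.574e+08 m³/yr.
Steady-state CSTR mass balance: W = Q·C + k·V·C, so C = W/(Q + kV).
Q + kV = 7.574e+08 + 9.9·417000 = 7.615e+08 m³/yr.
C = 10700/7.615e+08 = 1.405e-05 kg/m³ = 0.01405 mg/L = 14.05 µg/L.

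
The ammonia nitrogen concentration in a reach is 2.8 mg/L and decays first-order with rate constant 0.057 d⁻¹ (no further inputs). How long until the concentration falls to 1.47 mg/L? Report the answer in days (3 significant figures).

11.3 d

t = ln(C₀/C)/k = ln(2.8/1.47)/0.057 = 0.6444/0.057 = 11.3 d.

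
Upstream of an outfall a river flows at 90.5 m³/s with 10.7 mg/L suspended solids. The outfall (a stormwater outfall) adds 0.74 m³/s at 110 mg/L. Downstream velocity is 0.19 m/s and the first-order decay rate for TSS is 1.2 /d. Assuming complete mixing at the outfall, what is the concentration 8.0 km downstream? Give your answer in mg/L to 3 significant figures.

After complete mixing, C₀ = (0.74·110 + 90.5·10.7) / 91.24 = 11.51 mg/L.
Travel time t = 8000 m / 0.19 m/s = 4.211e+04 s = 0.4873 d.
C = 11.51·exp(−1.2·0.4873) = 11.51·0.5572 = 6.411 mg/L.

6.41 mg/L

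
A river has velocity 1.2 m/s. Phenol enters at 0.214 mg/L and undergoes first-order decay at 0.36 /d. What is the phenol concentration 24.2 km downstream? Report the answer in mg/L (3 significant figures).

0.197 mg/L

Travel time t = 24.2 km / 1.2 m/s = 2.42e+04/1.2 = 2.017e+04 s = 0.2334 d.
First-order decay: C = 0.214·exp(−0.36·0.2334) = 0.214·0.9194 = 0.1968 mg/L.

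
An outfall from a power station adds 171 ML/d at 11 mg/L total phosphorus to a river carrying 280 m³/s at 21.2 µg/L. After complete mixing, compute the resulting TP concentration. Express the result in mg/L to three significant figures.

171 ML/d = 1.979 m³/s.
21.2 µg/L = 0.0212 mg/L.
Conservation of mass across the mixing zone: C = (1.979·11 + 280·0.0212) / (1.979 + 280) = 27.71/282 = 0.09826 mg/L.

0.0983 mg/L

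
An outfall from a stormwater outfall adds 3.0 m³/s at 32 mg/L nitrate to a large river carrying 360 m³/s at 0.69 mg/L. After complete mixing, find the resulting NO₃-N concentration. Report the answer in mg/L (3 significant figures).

By mass balance at complete mixing, C = (3·32 + 360·0.69) / (3 + 360) = 344.4/363 = 0.9488 mg/L.

0.949 mg/L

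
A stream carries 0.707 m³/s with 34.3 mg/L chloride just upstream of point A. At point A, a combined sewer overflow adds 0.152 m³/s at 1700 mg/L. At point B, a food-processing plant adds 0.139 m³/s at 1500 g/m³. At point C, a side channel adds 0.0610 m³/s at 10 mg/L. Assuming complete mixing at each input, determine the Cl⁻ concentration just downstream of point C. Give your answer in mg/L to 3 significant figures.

After input A: C = (0.707·34.3 + 0.152·1700) / 0.859 = 329 mg/L.
After input B: C = (0.859·329 + 0.139·1500) / 0.998 = 492.1 mg/L.
After input C: C = (0.998·492.1 + 0.061·10) / 1.059 = 464.4 mg/L.

464 mg/L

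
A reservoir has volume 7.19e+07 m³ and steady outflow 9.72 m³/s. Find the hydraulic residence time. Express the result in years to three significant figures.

0.234 yr

Q = 9.72 m³/s × 3.156e+07 s/yr = 3.067e+08 m³/yr.
Hydraulic residence time τ = V/Q = 7.19e+07/3.067e+08 = 0.2344 yr.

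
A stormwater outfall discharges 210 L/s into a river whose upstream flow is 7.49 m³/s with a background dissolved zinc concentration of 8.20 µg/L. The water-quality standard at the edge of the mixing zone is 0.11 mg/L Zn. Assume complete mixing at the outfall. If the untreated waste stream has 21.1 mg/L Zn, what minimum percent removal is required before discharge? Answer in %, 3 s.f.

82.3 %

210 L/s = 0.21 m³/s.
8.20 µg/L = 0.0082 mg/L.
Mass balance: 0.11·7.7 = 0.21·Cₑ + 7.49·0.0082.
Cₑ = (0.847 − 0.06142) / 0.21 = 3.741 mg/L.
Required removal = 1 − 3.741/21.1 = 82.27 %.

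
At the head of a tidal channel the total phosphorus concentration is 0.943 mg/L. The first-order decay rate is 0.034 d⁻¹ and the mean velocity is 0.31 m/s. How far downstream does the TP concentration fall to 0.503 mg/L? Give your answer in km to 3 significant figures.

From C = C₀·e^(−kt), t = ln(C₀/C)/k = ln(0.943/0.503)/0.034 = 0.6285/0.034 = 18.48 d.
Distance = v·t = 0.31 m/s × 1.597e+06 s = 4.951e+05 m = 495.1 km.

495 km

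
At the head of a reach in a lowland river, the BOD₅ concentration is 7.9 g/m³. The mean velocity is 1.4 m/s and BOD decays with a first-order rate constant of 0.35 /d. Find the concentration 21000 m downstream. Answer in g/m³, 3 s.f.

7.43 g/m³

Travel time t = 21000 m / 1.4 m/s = 2.1e+04/1.4 = 1.5e+04 s = 0.1736 d.
First-order decay: C = 7.9·exp(−0.35·0.1736) = 7.9·0.941 = 7.434 g/m³.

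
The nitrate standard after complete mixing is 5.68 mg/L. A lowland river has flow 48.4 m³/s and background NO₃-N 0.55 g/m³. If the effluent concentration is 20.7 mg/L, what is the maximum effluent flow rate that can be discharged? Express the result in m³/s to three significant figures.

16.5 m³/s

Mass balance at complete mixing: C_std·(Q_w + Q_r) = Q_w·C_e + Q_r·C_b.
Rearranging, Q_w = Q_r·(C_std − C_b)/(C_e − C_std) = 48.4·(5.68 − 0.55) / (20.7 − 5.68) = 16.53 m³/s.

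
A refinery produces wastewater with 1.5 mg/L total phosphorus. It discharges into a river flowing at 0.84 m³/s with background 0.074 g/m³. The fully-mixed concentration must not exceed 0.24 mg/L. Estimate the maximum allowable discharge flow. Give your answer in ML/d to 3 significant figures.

Mass balance at complete mixing: C_std·(Q_w + Q_r) = Q_w·C_e + Q_r·C_b.
Rearranging, Q_w = Q_r·(C_std − C_b)/(C_e − C_std) = 0.84·(0.24 − 0.074) / (1.5 − 0.24) = 0.1107 m³/s.
= 9.562 ML/d.

9.56 ML/d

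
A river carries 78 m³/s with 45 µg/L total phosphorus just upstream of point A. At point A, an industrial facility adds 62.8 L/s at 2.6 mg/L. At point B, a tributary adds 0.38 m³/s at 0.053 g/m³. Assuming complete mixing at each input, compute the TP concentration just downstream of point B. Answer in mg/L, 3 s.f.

0.0471 mg/L

45 µg/L = 0.045 mg/L.
62.8 L/s = 0.0628 m³/s.
After input A: C = (78·0.045 + 0.0628·2.6) / 78.06 = 0.04706 mg/L.
After input B: C = (78.06·0.04706 + 0.38·0.053) / 78.44 = 0.04708 mg/L.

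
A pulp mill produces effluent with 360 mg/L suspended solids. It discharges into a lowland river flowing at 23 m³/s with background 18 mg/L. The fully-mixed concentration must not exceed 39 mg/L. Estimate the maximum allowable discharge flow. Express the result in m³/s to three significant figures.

Mass balance at complete mixing: C_std·(Q_w + Q_r) = Q_w·C_e + Q_r·C_b.
Rearranging, Q_w = Q_r·(C_std − C_b)/(C_e − C_std) = 23·(39 − 18) / (360 − 39) = 1.505 m³/s.

1.50 m³/s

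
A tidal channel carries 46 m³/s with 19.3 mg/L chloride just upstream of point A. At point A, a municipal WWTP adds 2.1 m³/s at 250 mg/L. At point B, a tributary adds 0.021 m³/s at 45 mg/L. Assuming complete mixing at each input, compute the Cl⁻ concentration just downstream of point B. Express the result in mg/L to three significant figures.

29.4 mg/L

After input A: C = (46·19.3 + 2.1·250) / 48.1 = 29.37 mg/L.
After input B: C = (48.1·29.37 + 0.021·45) / 48.12 = 29.38 mg/L.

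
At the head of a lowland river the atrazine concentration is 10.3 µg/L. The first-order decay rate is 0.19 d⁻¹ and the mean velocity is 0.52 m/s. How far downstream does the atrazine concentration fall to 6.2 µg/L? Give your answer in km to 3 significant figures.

120 km

From C = C₀·e^(−kt), t = ln(C₀/C)/k = ln(10.3/6.2)/0.19 = 0.5076/0.19 = 2.672 d.
Distance = v·t = 0.52 m/s × 2.308e+05 s = 1.2e+05 m = 120 km.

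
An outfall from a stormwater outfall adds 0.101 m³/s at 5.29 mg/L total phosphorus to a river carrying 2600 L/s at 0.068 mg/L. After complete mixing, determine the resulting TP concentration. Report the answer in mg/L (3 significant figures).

0.263 mg/L

2600 L/s = 2.6 m³/s.
By mass balance at complete mixing, C = (0.101·5.29 + 2.6·0.068) / (0.101 + 2.6) = 0.7111/2.701 = 0.2633 mg/L.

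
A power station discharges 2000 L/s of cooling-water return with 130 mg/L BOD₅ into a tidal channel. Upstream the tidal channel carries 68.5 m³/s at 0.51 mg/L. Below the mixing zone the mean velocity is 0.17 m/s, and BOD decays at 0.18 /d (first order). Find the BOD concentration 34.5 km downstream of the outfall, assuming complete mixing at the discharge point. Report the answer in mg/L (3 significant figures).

2.74 mg/L

2000 L/s = 2 m³/s.
After complete mixing, C₀ = (2·130 + 68.5·0.51) / 70.5 = 4.183 mg/L.
Travel time t = 3.45e+04 m / 0.17 m/s = 2.029e+05 s = 2.349 d.
C = 4.183·exp(−0.18·2.349) = 4.183·0.6552 = 2.741 mg/L.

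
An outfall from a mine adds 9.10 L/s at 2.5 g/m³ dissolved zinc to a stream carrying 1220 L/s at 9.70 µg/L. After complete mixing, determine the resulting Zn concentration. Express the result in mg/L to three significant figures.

0.0281 mg/L

9.10 L/s = 0.0091 m³/s.
1220 L/s = 1.22 m³/s.
9.70 µg/L = 0.0097 mg/L.
Flow-weighted mixing gives C = (0.0091·2.5 + 1.22·0.0097) / (0.0091 + 1.22) = 0.03458/1.229 = 0.02814 mg/L.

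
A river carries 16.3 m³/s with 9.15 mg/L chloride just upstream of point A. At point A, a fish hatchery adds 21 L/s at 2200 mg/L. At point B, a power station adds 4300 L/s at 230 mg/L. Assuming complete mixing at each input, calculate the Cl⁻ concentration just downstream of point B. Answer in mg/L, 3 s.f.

21 L/s = 0.021 m³/s.
After input A: C = (16.3·9.15 + 0.021·2200) / 16.32 = 11.97 mg/L.
4300 L/s = 4.3 m³/s.
After input B: C = (16.32·11.97 + 4.3·230) / 20.62 = 57.43 mg/L.

57.4 mg/L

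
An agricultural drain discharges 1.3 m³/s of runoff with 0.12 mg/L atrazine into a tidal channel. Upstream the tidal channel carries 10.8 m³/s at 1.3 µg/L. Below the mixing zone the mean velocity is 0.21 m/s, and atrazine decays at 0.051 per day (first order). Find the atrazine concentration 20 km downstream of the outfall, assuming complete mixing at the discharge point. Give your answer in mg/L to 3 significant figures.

1.3 µg/L = 0.0013 mg/L.
After complete mixing, C₀ = (1.3·0.12 + 10.8·0.0013) / 12.1 = 0.01405 mg/L.
Travel time t = 2e+04 m / 0.21 m/s = 9.524e+04 s = 1.102 d.
C = 0.01405·exp(−0.051·1.102) = 0.01405·0.9453 = 0.01328 mg/L.

0.0133 mg/L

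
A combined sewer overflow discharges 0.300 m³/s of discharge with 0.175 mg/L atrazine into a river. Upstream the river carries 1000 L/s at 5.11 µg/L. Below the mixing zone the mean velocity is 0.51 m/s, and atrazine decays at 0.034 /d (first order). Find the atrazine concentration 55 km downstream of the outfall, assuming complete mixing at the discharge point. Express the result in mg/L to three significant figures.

0.0425 mg/L

1000 L/s = 1 m³/s.
5.11 µg/L = 0.00511 mg/L.
After complete mixing, C₀ = (0.3·0.175 + 1·0.00511) / 1.3 = 0.04432 mg/L.
Travel time t = 5.5e+04 m / 0.51 m/s = 1.078e+05 s = 1.248 d.
C = 0.04432·exp(−0.034·1.248) = 0.04432·0.9584 = 0.04247 mg/L.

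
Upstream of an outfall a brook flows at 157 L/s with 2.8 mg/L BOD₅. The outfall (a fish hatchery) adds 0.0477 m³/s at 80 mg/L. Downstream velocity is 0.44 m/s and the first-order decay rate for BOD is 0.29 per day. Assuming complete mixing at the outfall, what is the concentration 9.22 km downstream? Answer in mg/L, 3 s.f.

157 L/s = 0.157 m³/s.
After complete mixing, C₀ = (0.0477·80 + 0.157·2.8) / 0.2047 = 20.79 mg/L.
Travel time t = 9220 m / 0.44 m/s = 2.095e+04 s = 0.2425 d.
C = 20.79·exp(−0.29·0.2425) = 20.79·0.9321 = 19.38 mg/L.

19.4 mg/L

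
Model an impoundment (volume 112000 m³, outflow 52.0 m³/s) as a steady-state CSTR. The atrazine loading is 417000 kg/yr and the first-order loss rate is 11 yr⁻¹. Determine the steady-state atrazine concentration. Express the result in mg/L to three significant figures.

0.254 mg/L

Outflow Q = 52.0 m³/s × 3.156e+07 s/yr = 1.641e+09 m³/yr.
Steady-state CSTR mass balance: W = Q·C + k·V·C, so C = W/(Q + kV).
Q + kV = 1.641e+09 + 11·112000 = 1.642e+09 m³/yr.
C = 417000/1.642e+09 = 0.0002539 kg/m³ = 0.2539 mg/L.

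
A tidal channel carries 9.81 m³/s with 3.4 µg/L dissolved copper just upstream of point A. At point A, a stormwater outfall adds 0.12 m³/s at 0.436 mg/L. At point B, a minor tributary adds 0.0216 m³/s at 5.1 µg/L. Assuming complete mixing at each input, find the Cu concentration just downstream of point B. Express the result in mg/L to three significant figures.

0.00862 mg/L

3.4 µg/L = 0.0034 mg/L.
After input A: C = (9.81·0.0034 + 0.12·0.436) / 9.93 = 0.008628 mg/L.
5.1 µg/L = 0.0051 mg/L.
After input B: C = (9.93·0.008628 + 0.0216·0.0051) / 9.952 = 0.00862 mg/L.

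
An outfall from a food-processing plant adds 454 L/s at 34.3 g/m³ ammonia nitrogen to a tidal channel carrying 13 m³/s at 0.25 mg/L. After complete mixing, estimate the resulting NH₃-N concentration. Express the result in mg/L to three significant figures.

1.40 mg/L

454 L/s = 0.454 m³/s.
Conservation of mass across the mixing zone: C = (0.454·34.3 + 13·0.25) / (0.454 + 13) = 18.82/13.45 = 1.399 mg/L.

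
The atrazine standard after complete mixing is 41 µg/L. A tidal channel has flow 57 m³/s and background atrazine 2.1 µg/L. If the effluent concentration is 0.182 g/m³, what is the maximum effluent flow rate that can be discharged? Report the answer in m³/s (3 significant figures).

15.7 m³/s

2.1 µg/L = 0.0021 mg/L.
41 µg/L = 0.041 mg/L.
Mass balance at complete mixing: C_std·(Q_w + Q_r) = Q_w·C_e + Q_r·C_b.
Rearranging, Q_w = Q_r·(C_std − C_b)/(C_e − C_std) = 57·(0.041 − 0.0021) / (0.182 − 0.041) = 15.73 m³/s.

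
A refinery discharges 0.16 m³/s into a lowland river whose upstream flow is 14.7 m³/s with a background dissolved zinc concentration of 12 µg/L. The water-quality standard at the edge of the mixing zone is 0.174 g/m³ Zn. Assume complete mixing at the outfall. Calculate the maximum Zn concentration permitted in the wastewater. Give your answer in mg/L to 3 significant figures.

12 µg/L = 0.012 mg/L.
Mass balance: 0.174·14.86 = 0.16·Cₑ + 14.7·0.012.
Cₑ = (2.586 − 0.1764) / 0.16 = 15.06 mg/L.

15.1 mg/L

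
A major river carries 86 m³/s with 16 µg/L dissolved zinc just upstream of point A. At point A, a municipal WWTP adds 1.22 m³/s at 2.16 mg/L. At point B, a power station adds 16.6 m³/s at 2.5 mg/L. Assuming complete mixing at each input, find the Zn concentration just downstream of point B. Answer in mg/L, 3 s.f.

0.438 mg/L

16 µg/L = 0.016 mg/L.
After input A: C = (86·0.016 + 1.22·2.16) / 87.22 = 0.04599 mg/L.
After input B: C = (87.22·0.04599 + 16.6·2.5) / 103.8 = 0.4384 mg/L.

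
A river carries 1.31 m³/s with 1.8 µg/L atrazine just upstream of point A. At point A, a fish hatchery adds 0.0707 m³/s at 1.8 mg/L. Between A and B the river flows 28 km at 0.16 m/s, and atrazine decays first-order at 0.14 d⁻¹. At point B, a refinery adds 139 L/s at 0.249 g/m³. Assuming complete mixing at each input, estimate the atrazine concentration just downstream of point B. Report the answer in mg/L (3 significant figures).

1.8 µg/L = 0.0018 mg/L.
After input A: C = (1.31·0.0018 + 0.0707·1.8) / 1.381 = 0.09388 mg/L.
Over the 28 km reach to input B (t = 1.75e+05 s = 2.025 d), decay gives C = 0.09388·exp(−0.14·2.025) = 0.0707 mg/L.
139 L/s = 0.139 m³/s.
After input B: C = (1.381·0.0707 + 0.139·0.249) / 1.52 = 0.08701 mg/L.

0.0870 mg/L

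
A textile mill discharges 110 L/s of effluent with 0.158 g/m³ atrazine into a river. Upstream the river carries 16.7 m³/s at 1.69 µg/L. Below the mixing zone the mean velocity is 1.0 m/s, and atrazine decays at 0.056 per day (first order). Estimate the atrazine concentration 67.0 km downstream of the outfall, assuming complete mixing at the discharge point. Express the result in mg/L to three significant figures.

110 L/s = 0.11 m³/s.
1.69 µg/L = 0.00169 mg/L.
After complete mixing, C₀ = (0.11·0.158 + 16.7·0.00169) / 16.81 = 0.002713 mg/L.
Travel time t = 6.7e+04 m / 1.0 m/s = 6.7e+04 s = 0.7755 d.
C = 0.002713·exp(−0.056·0.7755) = 0.002713·0.9575 = 0.002598 mg/L.

0.00260 mg/L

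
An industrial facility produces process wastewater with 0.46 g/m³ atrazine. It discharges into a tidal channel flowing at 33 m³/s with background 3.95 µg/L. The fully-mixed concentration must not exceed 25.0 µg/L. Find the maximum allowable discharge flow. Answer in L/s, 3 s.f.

3.95 µg/L = 0.00395 mg/L.
25.0 µg/L = 0.025 mg/L.
Mass balance at complete mixing: C_std·(Q_w + Q_r) = Q_w·C_e + Q_r·C_b.
Rearranging, Q_w = Q_r·(C_std − C_b)/(C_e − C_std) = 33·(0.025 − 0.00395) / (0.46 − 0.025) = 1.597 m³/s.
= 1597 L/s.

1600 L/s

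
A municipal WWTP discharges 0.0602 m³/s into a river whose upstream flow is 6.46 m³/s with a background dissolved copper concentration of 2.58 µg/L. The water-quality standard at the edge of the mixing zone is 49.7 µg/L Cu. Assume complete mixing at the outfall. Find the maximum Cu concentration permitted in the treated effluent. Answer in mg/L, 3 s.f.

5.11 mg/L

2.58 µg/L = 0.00258 mg/L.
49.7 µg/L = 0.0497 mg/L.
Mass balance: 0.0497·6.52 = 0.0602·Cₑ + 6.46·0.00258.
Cₑ = (0.3241 − 0.01667) / 0.0602 = 5.106 mg/L.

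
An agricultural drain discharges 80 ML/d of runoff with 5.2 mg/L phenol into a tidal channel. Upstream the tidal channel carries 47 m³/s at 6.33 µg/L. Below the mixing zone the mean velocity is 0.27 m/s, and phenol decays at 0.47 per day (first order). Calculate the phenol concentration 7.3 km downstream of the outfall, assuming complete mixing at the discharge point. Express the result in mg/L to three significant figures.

80 ML/d = 0.9259 m³/s.
6.33 µg/L = 0.00633 mg/L.
After complete mixing, C₀ = (0.9259·5.2 + 47·0.00633) / 47.93 = 0.1067 mg/L.
Travel time t = 7300 m / 0.27 m/s = 2.704e+04 s = 0.3129 d.
C = 0.1067·exp(−0.47·0.3129) = 0.1067·0.8632 = 0.09208 mg/L.

0.0921 mg/L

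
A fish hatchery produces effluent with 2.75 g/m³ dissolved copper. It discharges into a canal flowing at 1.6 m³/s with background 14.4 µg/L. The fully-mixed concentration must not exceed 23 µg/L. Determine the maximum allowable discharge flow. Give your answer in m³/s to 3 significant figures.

0.00505 m³/s

14.4 µg/L = 0.0144 mg/L.
23 µg/L = 0.023 mg/L.
Mass balance at complete mixing: C_std·(Q_w + Q_r) = Q_w·C_e + Q_r·C_b.
Rearranging, Q_w = Q_r·(C_std − C_b)/(C_e − C_std) = 1.6·(0.023 − 0.0144) / (2.75 − 0.023) = 0.005046 m³/s.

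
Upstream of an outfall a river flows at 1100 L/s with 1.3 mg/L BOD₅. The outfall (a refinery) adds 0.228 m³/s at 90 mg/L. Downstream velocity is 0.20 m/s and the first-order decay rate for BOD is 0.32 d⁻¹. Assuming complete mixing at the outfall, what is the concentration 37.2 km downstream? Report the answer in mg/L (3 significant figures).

1100 L/s = 1.1 m³/s.
After complete mixing, C₀ = (0.228·90 + 1.1·1.3) / 1.328 = 16.53 mg/L.
Travel time t = 3.72e+04 m / 0.20 m/s = 1.86e+05 s = 2.153 d.
C = 16.53·exp(−0.32·2.153) = 16.53·0.5021 = 8.3 mg/L.

8.30 mg/L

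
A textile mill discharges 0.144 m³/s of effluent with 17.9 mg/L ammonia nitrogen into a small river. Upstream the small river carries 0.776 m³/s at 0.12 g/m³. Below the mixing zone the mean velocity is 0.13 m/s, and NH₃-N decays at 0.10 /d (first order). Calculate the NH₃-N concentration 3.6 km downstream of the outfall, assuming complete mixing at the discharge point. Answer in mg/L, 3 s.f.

After complete mixing, C₀ = (0.144·17.9 + 0.776·0.12) / 0.92 = 2.903 mg/L.
Travel time t = 3600 m / 0.13 m/s = 2.769e+04 s = 0.3205 d.
C = 2.903·exp(−0.10·0.3205) = 2.903·0.9685 = 2.811 mg/L.

2.81 mg/L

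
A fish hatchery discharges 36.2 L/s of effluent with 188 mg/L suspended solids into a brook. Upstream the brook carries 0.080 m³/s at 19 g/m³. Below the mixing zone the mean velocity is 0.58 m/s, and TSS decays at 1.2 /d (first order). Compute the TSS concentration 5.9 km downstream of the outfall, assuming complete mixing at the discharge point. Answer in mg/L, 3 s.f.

36.2 L/s = 0.0362 m³/s.
After complete mixing, C₀ = (0.0362·188 + 0.08·19) / 0.1162 = 71.65 mg/L.
Travel time t = 5900 m / 0.58 m/s = 1.017e+04 s = 0.1177 d.
C = 71.65·exp(−1.2·0.1177) = 71.65·0.8682 = 62.21 mg/L.

62.2 mg/L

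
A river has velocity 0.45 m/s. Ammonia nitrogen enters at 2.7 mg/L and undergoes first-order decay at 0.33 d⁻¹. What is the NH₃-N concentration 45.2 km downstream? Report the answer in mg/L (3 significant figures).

Travel time t = 45.2 km / 0.45 m/s = 4.52e+04/0.45 = 1.004e+05 s = 1.163 d.
First-order decay: C = 2.7·exp(−0.33·1.163) = 2.7·0.6814 = 1.84 mg/L.

1.84 mg/L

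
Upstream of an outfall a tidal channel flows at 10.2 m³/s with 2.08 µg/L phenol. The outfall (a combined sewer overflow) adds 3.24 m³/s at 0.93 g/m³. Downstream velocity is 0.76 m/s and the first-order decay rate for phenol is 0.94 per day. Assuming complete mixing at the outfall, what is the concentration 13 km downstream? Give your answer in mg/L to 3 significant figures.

2.08 µg/L = 0.00208 mg/L.
After complete mixing, C₀ = (3.24·0.93 + 10.2·0.00208) / 13.44 = 0.2258 mg/L.
Travel time t = 1.3e+04 m / 0.76 m/s = 1.711e+04 s = 0.198 d.
C = 0.2258·exp(−0.94·0.198) = 0.2258·0.8302 = 0.1874 mg/L.

0.187 mg/L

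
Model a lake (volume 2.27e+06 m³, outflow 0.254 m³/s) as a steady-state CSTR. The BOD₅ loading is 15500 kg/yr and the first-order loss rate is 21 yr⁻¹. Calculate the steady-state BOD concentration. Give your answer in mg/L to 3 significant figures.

Outflow Q = 0.254 m³/s × 3.156e+07 s/yr = 8.016e+06 m³/yr.
Steady-state CSTR mass balance: W = Q·C + k·V·C, so C = W/(Q + kV).
Q + kV = 8.016e+06 + 21·2.27e+06 = 5.569e+07 m³/yr.
C = 15500/5.569e+07 = 0.0002783 kg/m³ = 0.2783 mg/L.

0.278 mg/L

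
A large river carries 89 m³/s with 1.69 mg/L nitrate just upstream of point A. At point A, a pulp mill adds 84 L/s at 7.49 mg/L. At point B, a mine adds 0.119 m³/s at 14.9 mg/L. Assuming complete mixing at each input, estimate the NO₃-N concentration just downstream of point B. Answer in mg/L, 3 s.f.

84 L/s = 0.084 m³/s.
After input A: C = (89·1.69 + 0.084·7.49) / 89.08 = 1.695 mg/L.
After input B: C = (89.08·1.695 + 0.119·14.9) / 89.2 = 1.713 mg/L.

1.71 mg/L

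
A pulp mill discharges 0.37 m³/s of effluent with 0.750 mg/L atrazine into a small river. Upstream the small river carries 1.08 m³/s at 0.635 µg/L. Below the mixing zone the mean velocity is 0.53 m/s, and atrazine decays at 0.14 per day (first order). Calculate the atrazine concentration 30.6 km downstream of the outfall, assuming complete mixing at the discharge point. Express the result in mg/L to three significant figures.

0.635 µg/L = 0.000635 mg/L.
After complete mixing, C₀ = (0.37·0.75 + 1.08·0.000635) / 1.45 = 0.1919 mg/L.
Travel time t = 3.06e+04 m / 0.53 m/s = 5.774e+04 s = 0.6682 d.
C = 0.1919·exp(−0.14·0.6682) = 0.1919·0.9107 = 0.1747 mg/L.

0.175 mg/L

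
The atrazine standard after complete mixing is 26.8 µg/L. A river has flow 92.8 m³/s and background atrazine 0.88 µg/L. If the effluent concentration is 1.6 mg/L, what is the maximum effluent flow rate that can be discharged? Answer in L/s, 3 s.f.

0.88 µg/L = 0.00088 mg/L.
26.8 µg/L = 0.0268 mg/L.
Mass balance at complete mixing: C_std·(Q_w + Q_r) = Q_w·C_e + Q_r·C_b.
Rearranging, Q_w = Q_r·(C_std − C_b)/(C_e − C_std) = 92.8·(0.0268 − 0.00088) / (1.6 − 0.0268) = 1.529 m³/s.
= 1529 L/s.

1530 L/s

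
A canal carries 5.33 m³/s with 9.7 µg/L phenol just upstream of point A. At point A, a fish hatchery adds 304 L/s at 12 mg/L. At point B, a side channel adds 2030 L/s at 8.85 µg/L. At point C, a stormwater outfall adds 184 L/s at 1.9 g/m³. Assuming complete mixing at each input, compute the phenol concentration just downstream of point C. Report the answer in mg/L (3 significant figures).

9.7 µg/L = 0.0097 mg/L.
304 L/s = 0.304 m³/s.
After input A: C = (5.33·0.0097 + 0.304·12) / 5.634 = 0.6567 mg/L.
2030 L/s = 2.03 m³/s.
8.85 µg/L = 0.00885 mg/L.
After input B: C = (5.634·0.6567 + 2.03·0.00885) / 7.664 = 0.4851 mg/L.
184 L/s = 0.184 m³/s.
After input C: C = (7.664·0.4851 + 0.184·1.9) / 7.848 = 0.5183 mg/L.

0.518 mg/L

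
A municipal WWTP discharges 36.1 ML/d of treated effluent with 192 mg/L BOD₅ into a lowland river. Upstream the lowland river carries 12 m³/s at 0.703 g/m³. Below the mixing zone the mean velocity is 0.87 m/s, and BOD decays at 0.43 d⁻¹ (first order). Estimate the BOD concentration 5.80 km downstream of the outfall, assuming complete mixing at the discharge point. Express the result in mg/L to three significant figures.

36.1 ML/d = 0.4178 m³/s.
After complete mixing, C₀ = (0.4178·192 + 12·0.703) / 12.42 = 7.14 mg/L.
Travel time t = 5800 m / 0.87 m/s = 6667 s = 0.07716 d.
C = 7.14·exp(−0.43·0.07716) = 7.14·0.9674 = 6.907 mg/L.

6.91 mg/L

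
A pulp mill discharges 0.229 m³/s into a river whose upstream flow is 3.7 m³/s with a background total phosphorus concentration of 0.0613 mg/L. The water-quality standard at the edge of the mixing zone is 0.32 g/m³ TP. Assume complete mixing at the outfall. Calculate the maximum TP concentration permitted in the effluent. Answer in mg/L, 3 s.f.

Mass balance: 0.32·3.929 = 0.229·Cₑ + 3.7·0.0613.
Cₑ = (1.257 − 0.2268) / 0.229 = 4.5 mg/L.

4.50 mg/L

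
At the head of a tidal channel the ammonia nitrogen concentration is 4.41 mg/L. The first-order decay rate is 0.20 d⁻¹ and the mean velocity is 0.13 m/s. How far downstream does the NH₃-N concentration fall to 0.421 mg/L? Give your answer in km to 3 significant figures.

From C = C₀·e^(−kt), t = ln(C₀/C)/k = ln(4.41/0.421)/0.20 = 2.349/0.20 = 11.74 d.
Distance = v·t = 0.13 m/s × 1.015e+06 s = 1.319e+05 m = 131.9 km.

132 km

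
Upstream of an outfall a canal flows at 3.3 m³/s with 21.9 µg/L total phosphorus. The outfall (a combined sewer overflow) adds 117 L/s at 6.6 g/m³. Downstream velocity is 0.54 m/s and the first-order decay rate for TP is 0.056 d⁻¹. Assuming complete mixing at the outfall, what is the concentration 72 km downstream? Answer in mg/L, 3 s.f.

0.227 mg/L

117 L/s = 0.117 m³/s.
21.9 µg/L = 0.0219 mg/L.
After complete mixing, C₀ = (0.117·6.6 + 3.3·0.0219) / 3.417 = 0.2471 mg/L.
Travel time t = 7.2e+04 m / 0.54 m/s = 1.333e+05 s = 1.543 d.
C = 0.2471·exp(−0.056·1.543) = 0.2471·0.9172 = 0.2267 mg/L.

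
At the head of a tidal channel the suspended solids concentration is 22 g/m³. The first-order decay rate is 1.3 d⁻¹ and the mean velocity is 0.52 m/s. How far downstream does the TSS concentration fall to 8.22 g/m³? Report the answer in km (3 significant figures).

34.0 km

From C = C₀·e^(−kt), t = ln(C₀/C)/k = ln(22/8.22)/1.3 = 0.9845/1.3 = 0.7573 d.
Distance = v·t = 0.52 m/s × 6.543e+04 s = 3.402e+04 m = 34.02 km.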